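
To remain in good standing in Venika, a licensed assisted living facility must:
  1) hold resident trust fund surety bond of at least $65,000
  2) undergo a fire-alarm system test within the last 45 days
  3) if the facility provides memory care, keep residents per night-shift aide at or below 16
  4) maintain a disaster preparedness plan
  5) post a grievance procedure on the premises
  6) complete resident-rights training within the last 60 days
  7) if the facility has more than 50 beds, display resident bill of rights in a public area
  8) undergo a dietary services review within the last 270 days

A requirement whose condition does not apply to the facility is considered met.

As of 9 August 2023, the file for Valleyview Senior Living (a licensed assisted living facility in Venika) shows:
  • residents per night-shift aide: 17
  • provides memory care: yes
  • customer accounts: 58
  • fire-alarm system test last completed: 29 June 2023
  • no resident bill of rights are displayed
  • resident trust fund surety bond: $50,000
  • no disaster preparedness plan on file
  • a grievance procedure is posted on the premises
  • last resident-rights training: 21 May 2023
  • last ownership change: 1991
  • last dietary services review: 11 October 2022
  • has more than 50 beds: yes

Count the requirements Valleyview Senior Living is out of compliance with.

6

1. resident trust fund surety bond $50,000 < $65,000 → not met
2. fire-alarm system test 41 days ago vs limit 45 → met
3. condition 'provides memory care' holds; residents per night-shift aide 17 > 16 → not met
4. disaster preparedness plan absent → not met
5. grievance procedure present → met
6. resident-rights training 80 days ago vs limit 60 → not met
7. condition 'has more than 50 beds' holds; resident bill of rights absent → not met
8. dietary services review 302 days ago vs limit 270 → not met
Not met: 6 of 8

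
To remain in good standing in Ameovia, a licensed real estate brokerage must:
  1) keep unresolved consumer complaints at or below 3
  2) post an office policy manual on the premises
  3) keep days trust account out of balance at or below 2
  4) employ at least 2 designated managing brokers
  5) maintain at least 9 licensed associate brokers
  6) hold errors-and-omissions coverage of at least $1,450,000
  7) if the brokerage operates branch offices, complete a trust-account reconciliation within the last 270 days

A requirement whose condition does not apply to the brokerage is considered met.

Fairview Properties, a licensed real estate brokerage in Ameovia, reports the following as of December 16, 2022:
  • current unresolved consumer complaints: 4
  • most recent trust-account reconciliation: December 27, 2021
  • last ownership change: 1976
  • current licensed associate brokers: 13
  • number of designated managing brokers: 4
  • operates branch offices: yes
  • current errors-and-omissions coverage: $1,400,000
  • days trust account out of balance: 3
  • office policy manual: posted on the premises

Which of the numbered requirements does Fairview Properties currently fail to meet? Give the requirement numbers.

1, 3, 6, 7

1. unresolved consumer complaints 4 > 3 → not met
2. office policy manual present → met
3. days trust account out of balance 3 > 2 → not met
4. designated managing brokers 4 ≥ 2 → met
5. licensed associate brokers 13 ≥ 9 → met
6. errors-and-omissions coverage $1,400,000 < $1,450,000 → not met
7. condition 'operates branch offices' holds; trust-account reconciliation 354 days ago vs limit 270 → not met
Not met: 1, 3, 6, 7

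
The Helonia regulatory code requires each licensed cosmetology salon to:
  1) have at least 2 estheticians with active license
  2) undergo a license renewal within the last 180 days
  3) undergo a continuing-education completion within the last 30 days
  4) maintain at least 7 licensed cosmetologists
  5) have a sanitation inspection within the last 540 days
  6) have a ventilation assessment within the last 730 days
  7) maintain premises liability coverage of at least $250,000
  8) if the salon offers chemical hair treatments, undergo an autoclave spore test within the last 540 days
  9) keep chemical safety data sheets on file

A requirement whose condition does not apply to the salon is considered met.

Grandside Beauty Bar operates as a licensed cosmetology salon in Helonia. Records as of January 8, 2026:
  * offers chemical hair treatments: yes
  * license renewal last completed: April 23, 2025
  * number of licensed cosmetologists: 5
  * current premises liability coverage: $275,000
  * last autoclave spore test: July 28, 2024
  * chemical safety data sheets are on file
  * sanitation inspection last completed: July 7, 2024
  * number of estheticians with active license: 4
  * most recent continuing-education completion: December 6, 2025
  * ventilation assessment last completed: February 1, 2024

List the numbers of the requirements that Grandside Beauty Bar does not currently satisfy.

2, 3, 4, 5

1. estheticians with active license 4 ≥ 2 → met
2. license renewal 260 days ago vs limit 180 → not met
3. continuing-education completion 33 days ago vs limit 30 → not met
4. licensed cosmetologists 5 < 7 → not met
5. sanitation inspection 550 days ago vs limit 540 → not met
6. ventilation assessment 707 days ago vs limit 730 → met
7. premises liability coverage $275,000 ≥ $250,000 → met
8. condition 'offers chemical hair treatments' holds; autoclave spore test 529 days ago vs limit 540 → met
9. chemical safety data sheets present → met
Not met: 2, 3, 4, 5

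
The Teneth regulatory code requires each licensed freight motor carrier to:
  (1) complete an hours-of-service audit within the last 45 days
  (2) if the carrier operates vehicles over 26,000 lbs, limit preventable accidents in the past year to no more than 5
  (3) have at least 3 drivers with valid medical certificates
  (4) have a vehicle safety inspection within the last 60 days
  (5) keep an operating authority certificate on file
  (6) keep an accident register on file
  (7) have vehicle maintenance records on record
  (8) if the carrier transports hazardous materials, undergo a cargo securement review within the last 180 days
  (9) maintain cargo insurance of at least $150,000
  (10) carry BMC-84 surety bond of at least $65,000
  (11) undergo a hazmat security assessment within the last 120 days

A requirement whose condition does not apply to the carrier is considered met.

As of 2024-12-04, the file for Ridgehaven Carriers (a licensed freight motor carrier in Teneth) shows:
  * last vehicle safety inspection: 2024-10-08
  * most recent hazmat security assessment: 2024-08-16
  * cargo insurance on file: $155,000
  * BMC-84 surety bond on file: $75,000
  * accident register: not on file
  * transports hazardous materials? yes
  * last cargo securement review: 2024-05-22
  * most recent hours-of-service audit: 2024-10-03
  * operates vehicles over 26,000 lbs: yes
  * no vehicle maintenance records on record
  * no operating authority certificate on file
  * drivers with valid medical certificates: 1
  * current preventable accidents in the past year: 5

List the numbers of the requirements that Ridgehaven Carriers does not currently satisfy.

1, 3, 5, 6, 7, 8

1. hours-of-service audit 62 days ago vs limit 45 → not met
2. condition 'operates vehicles over 26,000 lbs' holds; preventable accidents in the past year 5 ≤ 5 → met
3. drivers with valid medical certificates 1 < 3 → not met
4. vehicle safety inspection 57 days ago vs limit 60 → met
5. operating authority certificate absent → not met
6. accident register absent → not met
7. vehicle maintenance records absent → not met
8. condition 'transports hazardous materials' holds; cargo securement review 196 days ago vs limit 180 → not met
9. cargo insurance $155,000 ≥ $150,000 → met
10. BMC-84 surety bond $75,000 ≥ $65,000 → met
11. hazmat security assessment 110 days ago vs limit 120 → met
Not met: 1, 3, 5, 6, 7, 8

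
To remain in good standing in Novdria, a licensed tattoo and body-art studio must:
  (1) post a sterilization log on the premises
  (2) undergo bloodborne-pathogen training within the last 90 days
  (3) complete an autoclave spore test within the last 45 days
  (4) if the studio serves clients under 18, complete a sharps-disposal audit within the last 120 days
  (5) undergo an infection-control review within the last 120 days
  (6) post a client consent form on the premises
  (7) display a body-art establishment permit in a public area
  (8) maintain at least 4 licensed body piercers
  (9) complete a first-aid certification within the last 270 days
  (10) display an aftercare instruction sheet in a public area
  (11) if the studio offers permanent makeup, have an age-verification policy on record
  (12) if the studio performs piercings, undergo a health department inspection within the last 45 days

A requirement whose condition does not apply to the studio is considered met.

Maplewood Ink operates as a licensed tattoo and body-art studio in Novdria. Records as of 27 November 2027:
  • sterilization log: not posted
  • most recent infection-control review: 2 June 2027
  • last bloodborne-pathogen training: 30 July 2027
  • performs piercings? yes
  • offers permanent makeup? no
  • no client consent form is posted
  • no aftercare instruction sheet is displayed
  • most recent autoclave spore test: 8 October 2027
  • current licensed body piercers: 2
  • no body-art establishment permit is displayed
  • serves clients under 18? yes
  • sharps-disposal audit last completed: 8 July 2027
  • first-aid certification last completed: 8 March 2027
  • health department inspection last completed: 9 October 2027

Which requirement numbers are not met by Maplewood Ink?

1. sterilization log absent → not met
2. bloodborne-pathogen training 120 days ago vs limit 90 → not met
3. autoclave spore test 50 days ago vs limit 45 → not met
4. condition 'serves clients under 18' holds; sharps-disposal audit 142 days ago vs limit 120 → not met
5. infection-control review 178 days ago vs limit 120 → not met
6. client consent form absent → not met
7. body-art establishment permit absent → not met
8. licensed body piercers 2 < 4 → not met
9. first-aid certification 264 days ago vs limit 270 → met
10. aftercare instruction sheet absent → not met
11. condition 'offers permanent makeup' does not hold → requirement n/a → met
12. condition 'performs piercings' holds; health department inspection 49 days ago vs limit 45 → not met
Not met: 1, 2, 3, 4, 5, 6, 7, 8, 10, 12

1, 2, 3, 4, 5, 6, 7, 8, 10, 12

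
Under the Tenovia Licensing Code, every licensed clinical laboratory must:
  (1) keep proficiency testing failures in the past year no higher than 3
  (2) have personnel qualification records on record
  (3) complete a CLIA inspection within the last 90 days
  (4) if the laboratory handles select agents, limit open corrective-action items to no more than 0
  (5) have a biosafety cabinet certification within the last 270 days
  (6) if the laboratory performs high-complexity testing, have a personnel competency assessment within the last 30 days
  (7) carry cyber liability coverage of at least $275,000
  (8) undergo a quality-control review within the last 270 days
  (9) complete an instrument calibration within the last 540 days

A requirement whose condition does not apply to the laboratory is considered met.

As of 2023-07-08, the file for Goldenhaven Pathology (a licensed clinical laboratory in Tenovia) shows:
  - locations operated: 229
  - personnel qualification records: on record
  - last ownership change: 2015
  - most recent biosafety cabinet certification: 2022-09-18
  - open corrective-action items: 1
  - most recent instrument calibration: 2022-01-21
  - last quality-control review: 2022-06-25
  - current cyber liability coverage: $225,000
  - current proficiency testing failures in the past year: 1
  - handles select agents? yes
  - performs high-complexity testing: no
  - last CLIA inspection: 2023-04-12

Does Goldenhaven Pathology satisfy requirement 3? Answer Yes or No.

3. CLIA inspection 87 days ago vs limit 90 → met

Yes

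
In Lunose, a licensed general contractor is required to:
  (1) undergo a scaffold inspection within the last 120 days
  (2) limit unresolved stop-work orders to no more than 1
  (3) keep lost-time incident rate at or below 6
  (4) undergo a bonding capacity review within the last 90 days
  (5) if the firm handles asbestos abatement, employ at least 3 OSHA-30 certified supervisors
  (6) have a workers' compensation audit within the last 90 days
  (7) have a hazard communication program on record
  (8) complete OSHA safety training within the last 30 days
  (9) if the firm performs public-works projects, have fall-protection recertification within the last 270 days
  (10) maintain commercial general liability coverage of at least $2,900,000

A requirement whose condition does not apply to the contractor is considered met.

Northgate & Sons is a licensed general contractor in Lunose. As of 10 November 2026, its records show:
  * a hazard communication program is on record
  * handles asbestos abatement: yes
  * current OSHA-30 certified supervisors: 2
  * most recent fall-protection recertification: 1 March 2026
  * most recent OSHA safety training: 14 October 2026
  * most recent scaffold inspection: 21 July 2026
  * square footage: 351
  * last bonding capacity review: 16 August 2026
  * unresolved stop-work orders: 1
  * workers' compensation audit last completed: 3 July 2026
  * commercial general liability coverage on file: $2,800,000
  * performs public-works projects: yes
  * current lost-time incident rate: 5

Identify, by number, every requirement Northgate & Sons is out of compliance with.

1. scaffold inspection 112 days ago vs limit 120 → met
2. unresolved stop-work orders 1 ≤ 1 → met
3. lost-time incident rate 5 ≤ 6 → met
4. bonding capacity review 86 days ago vs limit 90 → met
5. condition 'handles asbestos abatement' holds; OSHA-30 certified supervisors 2 < 3 → not met
6. workers' compensation audit 130 days ago vs limit 90 → not met
7. hazard communication program present → met
8. OSHA safety training 27 days ago vs limit 30 → met
9. condition 'performs public-works projects' holds; fall-protection recertification 254 days ago vs limit 270 → met
10. commercial general liability coverage $2,800,000 < $2,900,000 → not met
Not met: 5, 6, 10

5, 6, 10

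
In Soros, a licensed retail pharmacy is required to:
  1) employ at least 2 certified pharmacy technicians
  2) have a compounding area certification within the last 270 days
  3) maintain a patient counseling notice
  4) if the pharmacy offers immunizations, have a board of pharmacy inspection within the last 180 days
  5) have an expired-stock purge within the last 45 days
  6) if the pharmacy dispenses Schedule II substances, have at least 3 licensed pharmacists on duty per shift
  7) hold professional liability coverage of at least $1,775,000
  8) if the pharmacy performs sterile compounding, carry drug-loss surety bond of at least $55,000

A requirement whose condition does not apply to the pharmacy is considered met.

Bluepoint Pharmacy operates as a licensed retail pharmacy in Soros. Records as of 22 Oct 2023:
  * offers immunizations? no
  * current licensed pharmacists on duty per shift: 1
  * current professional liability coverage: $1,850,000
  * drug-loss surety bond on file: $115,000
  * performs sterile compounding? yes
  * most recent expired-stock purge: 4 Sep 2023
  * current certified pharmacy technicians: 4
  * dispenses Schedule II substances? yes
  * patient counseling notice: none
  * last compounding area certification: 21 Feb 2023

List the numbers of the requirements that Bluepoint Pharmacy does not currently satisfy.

1. certified pharmacy technicians 4 ≥ 2 → met
2. compounding area certification 243 days ago vs limit 270 → met
3. patient counseling notice absent → not met
4. condition 'offers immunizations' does not hold → requirement n/a → met
5. expired-stock purge 48 days ago vs limit 45 → not met
6. condition 'dispenses Schedule II substances' holds; licensed pharmacists on duty per shift 1 < 3 → not met
7. professional liability coverage $1,850,000 ≥ $1,775,000 → met
8. condition 'performs sterile compounding' holds; drug-loss surety bond $115,000 ≥ $55,000 → met
Not met: 3, 5, 6

3, 5, 6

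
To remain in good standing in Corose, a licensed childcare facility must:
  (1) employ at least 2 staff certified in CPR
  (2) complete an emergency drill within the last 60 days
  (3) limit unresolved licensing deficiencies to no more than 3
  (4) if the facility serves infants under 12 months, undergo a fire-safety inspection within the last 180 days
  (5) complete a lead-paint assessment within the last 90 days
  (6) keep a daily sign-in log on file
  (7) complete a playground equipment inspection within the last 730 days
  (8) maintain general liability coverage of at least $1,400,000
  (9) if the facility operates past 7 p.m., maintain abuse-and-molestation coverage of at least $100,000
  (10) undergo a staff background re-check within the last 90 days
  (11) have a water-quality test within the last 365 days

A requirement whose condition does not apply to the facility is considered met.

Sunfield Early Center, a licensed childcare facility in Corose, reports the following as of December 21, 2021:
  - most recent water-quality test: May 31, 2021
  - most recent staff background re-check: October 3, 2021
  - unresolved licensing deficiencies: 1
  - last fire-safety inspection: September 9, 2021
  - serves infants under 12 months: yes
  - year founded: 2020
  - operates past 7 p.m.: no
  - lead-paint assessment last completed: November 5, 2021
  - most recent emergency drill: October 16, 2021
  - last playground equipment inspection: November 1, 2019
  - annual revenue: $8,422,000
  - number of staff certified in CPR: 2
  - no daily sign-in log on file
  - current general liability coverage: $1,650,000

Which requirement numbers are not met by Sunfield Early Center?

1. staff certified in CPR 2 ≥ 2 → met
2. emergency drill 66 days ago vs limit 60 → not met
3. unresolved licensing deficiencies 1 ≤ 3 → met
4. condition 'serves infants under 12 months' holds; fire-safety inspection 103 days ago vs limit 180 → met
5. lead-paint assessment 46 days ago vs limit 90 → met
6. daily sign-in log absent → not met
7. playground equipment inspection 781 days ago vs limit 730 → not met
8. general liability coverage $1,650,000 ≥ $1,400,000 → met
9. condition 'operates past 7 p.m.' does not hold → requirement n/a → met
10. staff background re-check 79 days ago vs limit 90 → met
11. water-quality test 204 days ago vs limit 365 → met
Not met: 2, 6, 7

2, 6, 7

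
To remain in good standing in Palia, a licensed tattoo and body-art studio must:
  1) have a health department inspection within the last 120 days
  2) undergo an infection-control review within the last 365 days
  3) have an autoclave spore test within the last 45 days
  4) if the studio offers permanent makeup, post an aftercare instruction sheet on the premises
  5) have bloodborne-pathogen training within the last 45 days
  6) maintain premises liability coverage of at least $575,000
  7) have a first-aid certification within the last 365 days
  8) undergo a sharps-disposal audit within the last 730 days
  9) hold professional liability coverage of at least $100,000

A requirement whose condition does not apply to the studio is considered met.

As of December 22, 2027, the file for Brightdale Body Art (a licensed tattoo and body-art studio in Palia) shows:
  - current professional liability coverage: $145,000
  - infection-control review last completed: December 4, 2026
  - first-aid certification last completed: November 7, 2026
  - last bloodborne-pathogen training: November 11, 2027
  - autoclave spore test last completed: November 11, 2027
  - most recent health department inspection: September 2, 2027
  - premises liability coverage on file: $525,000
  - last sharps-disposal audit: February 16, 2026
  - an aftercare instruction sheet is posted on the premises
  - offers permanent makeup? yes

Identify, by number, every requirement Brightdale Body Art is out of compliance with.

2, 6, 7

1. health department inspection 111 days ago vs limit 120 → met
2. infection-control review 383 days ago vs limit 365 → not met
3. autoclave spore test 41 days ago vs limit 45 → met
4. condition 'offers permanent makeup' holds; aftercare instruction sheet present → met
5. bloodborne-pathogen training 41 days ago vs limit 45 → met
6. premises liability coverage $525,000 < $575,000 → not met
7. first-aid certification 410 days ago vs limit 365 → not met
8. sharps-disposal audit 674 days ago vs limit 730 → met
9. professional liability coverage $145,000 ≥ $100,000 → met
Not met: 2, 6, 7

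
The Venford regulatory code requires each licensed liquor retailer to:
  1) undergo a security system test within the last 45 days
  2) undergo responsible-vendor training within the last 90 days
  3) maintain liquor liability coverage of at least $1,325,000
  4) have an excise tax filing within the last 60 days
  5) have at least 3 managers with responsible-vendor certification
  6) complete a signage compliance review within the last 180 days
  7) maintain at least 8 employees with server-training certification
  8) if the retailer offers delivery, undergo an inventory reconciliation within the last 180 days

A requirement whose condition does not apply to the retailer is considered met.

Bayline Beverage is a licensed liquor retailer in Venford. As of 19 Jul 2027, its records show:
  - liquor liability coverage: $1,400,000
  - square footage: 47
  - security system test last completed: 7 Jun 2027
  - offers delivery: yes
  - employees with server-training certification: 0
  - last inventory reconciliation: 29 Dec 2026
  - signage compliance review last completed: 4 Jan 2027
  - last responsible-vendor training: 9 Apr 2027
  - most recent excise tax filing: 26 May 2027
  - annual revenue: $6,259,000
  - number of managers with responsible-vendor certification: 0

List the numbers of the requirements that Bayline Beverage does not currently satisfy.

1. security system test 42 days ago vs limit 45 → met
2. responsible-vendor training 101 days ago vs limit 90 → not met
3. liquor liability coverage $1,400,000 ≥ $1,325,000 → met
4. excise tax filing 54 days ago vs limit 60 → met
5. managers with responsible-vendor certification 0 < 3 → not met
6. signage compliance review 196 days ago vs limit 180 → not met
7. employees with server-training certification 0 < 8 → not met
8. condition 'offers delivery' holds; inventory reconciliation 202 days ago vs limit 180 → not met
Not met: 2, 5, 6, 7, 8

2, 5, 6, 7, 8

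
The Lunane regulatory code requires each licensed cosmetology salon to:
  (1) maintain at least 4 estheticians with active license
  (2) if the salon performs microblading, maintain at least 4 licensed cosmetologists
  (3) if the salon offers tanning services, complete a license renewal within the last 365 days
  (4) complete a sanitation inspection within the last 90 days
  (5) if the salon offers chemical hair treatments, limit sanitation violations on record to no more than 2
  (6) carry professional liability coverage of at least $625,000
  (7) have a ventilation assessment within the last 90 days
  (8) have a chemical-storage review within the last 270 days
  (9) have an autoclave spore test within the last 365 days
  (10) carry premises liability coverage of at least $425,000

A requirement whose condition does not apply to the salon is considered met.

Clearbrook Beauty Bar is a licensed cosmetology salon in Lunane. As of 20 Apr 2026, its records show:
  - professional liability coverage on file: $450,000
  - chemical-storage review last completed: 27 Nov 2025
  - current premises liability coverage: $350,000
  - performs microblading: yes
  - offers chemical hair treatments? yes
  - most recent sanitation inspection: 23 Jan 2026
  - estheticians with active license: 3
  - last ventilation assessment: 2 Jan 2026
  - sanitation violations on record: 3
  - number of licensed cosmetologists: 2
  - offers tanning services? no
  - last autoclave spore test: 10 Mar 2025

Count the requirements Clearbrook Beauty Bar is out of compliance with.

7

1. estheticians with active license 3 < 4 → not met
2. condition 'performs microblading' holds; licensed cosmetologists 2 < 4 → not met
3. condition 'offers tanning services' does not hold → requirement n/a → met
4. sanitation inspection 87 days ago vs limit 90 → met
5. condition 'offers chemical hair treatments' holds; sanitation violations on record 3 > 2 → not met
6. professional liability coverage $450,000 < $625,000 → not met
7. ventilation assessment 108 days ago vs limit 90 → not met
8. chemical-storage review 144 days ago vs limit 270 → met
9. autoclave spore test 406 days ago vs limit 365 → not met
10. premises liability coverage $350,000 < $425,000 → not met
Not met: 7 of 10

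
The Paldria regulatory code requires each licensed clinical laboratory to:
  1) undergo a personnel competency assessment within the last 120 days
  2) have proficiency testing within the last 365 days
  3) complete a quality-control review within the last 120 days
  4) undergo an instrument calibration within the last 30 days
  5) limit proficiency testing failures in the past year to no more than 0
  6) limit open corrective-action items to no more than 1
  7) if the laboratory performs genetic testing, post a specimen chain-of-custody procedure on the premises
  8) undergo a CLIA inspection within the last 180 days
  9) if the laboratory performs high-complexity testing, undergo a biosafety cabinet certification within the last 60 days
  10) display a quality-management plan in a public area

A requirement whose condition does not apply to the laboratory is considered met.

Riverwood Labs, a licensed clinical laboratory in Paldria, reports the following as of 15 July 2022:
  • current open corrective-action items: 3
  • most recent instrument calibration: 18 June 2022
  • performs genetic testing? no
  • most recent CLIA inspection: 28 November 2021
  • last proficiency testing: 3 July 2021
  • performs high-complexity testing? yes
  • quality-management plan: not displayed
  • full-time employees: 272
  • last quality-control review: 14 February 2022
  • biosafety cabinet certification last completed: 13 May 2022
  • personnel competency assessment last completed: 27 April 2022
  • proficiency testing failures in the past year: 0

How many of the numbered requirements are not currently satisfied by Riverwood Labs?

6

1. personnel competency assessment 79 days ago vs limit 120 → met
2. proficiency testing 377 days ago vs limit 365 → not met
3. quality-control review 151 days ago vs limit 120 → not met
4. instrument calibration 27 days ago vs limit 30 → met
5. proficiency testing failures in the past year 0 ≤ 0 → met
6. open corrective-action items 3 > 1 → not met
7. condition 'performs genetic testing' does not hold → requirement n/a → met
8. CLIA inspection 229 days ago vs limit 180 → not met
9. condition 'performs high-complexity testing' holds; biosafety cabinet certification 63 days ago vs limit 60 → not met
10. quality-management plan absent → not met
Not met: 6 of 10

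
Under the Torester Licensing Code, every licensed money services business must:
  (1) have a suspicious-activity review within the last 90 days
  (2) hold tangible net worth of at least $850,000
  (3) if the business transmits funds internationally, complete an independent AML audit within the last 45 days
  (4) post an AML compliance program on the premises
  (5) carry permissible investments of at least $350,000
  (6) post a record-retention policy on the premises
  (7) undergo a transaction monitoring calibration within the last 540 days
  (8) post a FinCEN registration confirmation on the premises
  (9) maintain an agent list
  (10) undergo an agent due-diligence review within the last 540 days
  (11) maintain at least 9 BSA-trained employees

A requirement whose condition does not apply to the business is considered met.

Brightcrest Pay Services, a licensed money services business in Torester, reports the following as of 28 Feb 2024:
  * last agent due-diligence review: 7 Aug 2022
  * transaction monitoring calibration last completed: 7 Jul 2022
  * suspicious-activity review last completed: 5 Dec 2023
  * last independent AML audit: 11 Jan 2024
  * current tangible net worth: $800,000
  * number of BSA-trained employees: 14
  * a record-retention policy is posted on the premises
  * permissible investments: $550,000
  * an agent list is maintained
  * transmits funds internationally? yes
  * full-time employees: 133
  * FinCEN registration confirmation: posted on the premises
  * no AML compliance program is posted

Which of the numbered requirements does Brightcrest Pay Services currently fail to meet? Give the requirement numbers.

2, 3, 4, 7, 10

1. suspicious-activity review 85 days ago vs limit 90 → met
2. tangible net worth $800,000 < $850,000 → not met
3. condition 'transmits funds internationally' holds; independent AML audit 48 days ago vs limit 45 → not met
4. AML compliance program absent → not met
5. permissible investments $550,000 ≥ $350,000 → met
6. record-retention policy present → met
7. transaction monitoring calibration 601 days ago vs limit 540 → not met
8. FinCEN registration confirmation present → met
9. agent list present → met
10. agent due-diligence review 570 days ago vs limit 540 → not met
11. BSA-trained employees 14 ≥ 9 → met
Not met: 2, 3, 4, 7, 10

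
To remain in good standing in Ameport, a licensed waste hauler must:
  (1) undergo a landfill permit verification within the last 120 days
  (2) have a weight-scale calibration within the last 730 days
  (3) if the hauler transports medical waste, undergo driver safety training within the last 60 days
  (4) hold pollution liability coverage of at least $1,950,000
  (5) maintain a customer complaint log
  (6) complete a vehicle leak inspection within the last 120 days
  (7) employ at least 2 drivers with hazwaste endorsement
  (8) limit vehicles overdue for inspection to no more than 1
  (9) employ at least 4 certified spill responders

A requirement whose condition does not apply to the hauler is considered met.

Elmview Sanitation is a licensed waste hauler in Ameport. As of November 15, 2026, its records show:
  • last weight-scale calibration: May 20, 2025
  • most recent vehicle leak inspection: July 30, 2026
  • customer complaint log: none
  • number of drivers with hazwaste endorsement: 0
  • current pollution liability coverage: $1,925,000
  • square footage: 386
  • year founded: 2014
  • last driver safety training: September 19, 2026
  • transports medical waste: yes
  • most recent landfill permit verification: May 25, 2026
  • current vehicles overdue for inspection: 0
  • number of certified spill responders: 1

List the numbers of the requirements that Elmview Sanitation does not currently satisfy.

1, 4, 5, 7, 9

1. landfill permit verification 174 days ago vs limit 120 → not met
2. weight-scale calibration 544 days ago vs limit 730 → met
3. condition 'transports medical waste' holds; driver safety training 57 days ago vs limit 60 → met
4. pollution liability coverage $1,925,000 < $1,950,000 → not met
5. customer complaint log absent → not met
6. vehicle leak inspection 108 days ago vs limit 120 → met
7. drivers with hazwaste endorsement 0 < 2 → not met
8. vehicles overdue for inspection 0 ≤ 1 → met
9. certified spill responders 1 < 4 → not met
Not met: 1, 4, 5, 7, 9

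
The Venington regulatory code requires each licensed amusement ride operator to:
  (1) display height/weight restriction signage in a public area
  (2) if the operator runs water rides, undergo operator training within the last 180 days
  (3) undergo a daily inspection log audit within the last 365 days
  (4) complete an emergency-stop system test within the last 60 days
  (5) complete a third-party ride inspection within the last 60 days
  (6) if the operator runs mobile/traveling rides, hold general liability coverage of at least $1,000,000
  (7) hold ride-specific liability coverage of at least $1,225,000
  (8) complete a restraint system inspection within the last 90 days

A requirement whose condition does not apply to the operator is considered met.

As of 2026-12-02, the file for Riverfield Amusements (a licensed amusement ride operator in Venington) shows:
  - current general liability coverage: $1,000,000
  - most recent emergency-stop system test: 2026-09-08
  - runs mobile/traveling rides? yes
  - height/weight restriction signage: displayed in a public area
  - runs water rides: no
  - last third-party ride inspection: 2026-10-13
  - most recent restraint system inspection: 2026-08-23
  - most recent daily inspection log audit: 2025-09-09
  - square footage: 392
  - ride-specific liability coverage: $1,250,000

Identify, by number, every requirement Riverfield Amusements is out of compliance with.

1. height/weight restriction signage present → met
2. condition 'runs water rides' does not hold → requirement n/a → met
3. daily inspection log audit 449 days ago vs limit 365 → not met
4. emergency-stop system test 85 days ago vs limit 60 → not met
5. third-party ride inspection 50 days ago vs limit 60 → met
6. condition 'runs mobile/traveling rides' holds; general liability coverage $1,000,000 ≥ $1,000,000 → met
7. ride-specific liability coverage $1,250,000 ≥ $1,225,000 → met
8. restraint system inspection 101 days ago vs limit 90 → not met
Not met: 3, 4, 8

3, 4, 8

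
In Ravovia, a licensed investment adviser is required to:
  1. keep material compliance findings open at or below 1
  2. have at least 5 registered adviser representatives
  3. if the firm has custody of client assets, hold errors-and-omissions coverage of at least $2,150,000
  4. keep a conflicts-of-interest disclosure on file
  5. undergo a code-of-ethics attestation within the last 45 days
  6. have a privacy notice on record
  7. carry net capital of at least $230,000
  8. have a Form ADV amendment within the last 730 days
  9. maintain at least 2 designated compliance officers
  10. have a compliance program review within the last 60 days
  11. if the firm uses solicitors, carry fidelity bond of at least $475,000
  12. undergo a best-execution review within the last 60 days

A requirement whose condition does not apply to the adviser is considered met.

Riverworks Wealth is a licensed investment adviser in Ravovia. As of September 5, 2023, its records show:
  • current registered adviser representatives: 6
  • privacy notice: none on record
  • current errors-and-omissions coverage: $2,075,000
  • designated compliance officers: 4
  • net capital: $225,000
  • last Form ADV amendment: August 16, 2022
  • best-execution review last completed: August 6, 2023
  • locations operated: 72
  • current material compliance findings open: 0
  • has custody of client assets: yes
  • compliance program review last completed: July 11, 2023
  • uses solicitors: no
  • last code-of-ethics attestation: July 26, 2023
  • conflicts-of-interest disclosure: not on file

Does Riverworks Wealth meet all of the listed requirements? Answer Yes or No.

1. material compliance findings open 0 ≤ 1 → met
2. registered adviser representatives 6 ≥ 5 → met
3. condition 'has custody of client assets' holds; errors-and-omissions coverage $2,075,000 < $2,150,000 → not met
4. conflicts-of-interest disclosure absent → not met
5. code-of-ethics attestation 41 days ago vs limit 45 → met
6. privacy notice absent → not met
7. net capital $225,000 < $230,000 → not met
8. Form ADV amendment 385 days ago vs limit 730 → met
9. designated compliance officers 4 ≥ 2 → met
10. compliance program review 56 days ago vs limit 60 → met
11. condition 'uses solicitors' does not hold → requirement n/a → met
12. best-execution review 30 days ago vs limit 60 → met
Not met: 3, 4, 6, 7

No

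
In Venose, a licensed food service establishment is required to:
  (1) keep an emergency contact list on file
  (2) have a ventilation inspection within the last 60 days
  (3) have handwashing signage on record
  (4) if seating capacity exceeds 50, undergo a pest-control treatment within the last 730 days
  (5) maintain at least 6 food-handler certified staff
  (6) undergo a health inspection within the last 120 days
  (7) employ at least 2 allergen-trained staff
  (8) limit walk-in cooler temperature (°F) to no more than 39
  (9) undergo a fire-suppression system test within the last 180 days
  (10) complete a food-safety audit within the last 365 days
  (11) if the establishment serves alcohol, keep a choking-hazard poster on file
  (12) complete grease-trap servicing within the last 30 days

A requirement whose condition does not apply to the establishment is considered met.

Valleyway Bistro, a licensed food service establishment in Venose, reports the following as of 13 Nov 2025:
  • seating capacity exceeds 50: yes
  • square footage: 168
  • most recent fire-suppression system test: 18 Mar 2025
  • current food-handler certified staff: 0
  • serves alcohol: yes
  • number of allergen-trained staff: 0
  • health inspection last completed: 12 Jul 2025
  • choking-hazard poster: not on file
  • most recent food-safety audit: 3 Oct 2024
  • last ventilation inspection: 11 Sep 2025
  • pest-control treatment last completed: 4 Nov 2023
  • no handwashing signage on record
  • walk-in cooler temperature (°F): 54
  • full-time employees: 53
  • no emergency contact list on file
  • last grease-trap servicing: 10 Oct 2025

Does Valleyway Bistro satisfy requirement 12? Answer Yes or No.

No

12. grease-trap servicing 34 days ago vs limit 30 → not met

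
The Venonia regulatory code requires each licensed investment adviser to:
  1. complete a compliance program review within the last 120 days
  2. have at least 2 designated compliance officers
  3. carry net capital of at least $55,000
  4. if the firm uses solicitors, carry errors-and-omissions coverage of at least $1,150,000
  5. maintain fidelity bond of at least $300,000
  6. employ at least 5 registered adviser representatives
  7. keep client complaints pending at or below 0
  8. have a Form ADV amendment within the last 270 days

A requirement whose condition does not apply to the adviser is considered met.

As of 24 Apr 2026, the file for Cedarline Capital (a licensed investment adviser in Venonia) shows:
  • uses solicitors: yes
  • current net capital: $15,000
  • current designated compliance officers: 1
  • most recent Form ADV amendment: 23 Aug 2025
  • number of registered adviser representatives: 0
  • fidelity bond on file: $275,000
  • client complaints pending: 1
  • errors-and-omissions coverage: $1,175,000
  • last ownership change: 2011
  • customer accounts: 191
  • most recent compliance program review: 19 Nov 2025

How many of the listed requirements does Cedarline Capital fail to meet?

6

1. compliance program review 156 days ago vs limit 120 → not met
2. designated compliance officers 1 < 2 → not met
3. net capital $15,000 < $55,000 → not met
4. condition 'uses solicitors' holds; errors-and-omissions coverage $1,175,000 ≥ $1,150,000 → met
5. fidelity bond $275,000 < $300,000 → not met
6. registered adviser representatives 0 < 5 → not met
7. client complaints pending 1 > 0 → not met
8. Form ADV amendment 244 days ago vs limit 270 → met
Not met: 6 of 8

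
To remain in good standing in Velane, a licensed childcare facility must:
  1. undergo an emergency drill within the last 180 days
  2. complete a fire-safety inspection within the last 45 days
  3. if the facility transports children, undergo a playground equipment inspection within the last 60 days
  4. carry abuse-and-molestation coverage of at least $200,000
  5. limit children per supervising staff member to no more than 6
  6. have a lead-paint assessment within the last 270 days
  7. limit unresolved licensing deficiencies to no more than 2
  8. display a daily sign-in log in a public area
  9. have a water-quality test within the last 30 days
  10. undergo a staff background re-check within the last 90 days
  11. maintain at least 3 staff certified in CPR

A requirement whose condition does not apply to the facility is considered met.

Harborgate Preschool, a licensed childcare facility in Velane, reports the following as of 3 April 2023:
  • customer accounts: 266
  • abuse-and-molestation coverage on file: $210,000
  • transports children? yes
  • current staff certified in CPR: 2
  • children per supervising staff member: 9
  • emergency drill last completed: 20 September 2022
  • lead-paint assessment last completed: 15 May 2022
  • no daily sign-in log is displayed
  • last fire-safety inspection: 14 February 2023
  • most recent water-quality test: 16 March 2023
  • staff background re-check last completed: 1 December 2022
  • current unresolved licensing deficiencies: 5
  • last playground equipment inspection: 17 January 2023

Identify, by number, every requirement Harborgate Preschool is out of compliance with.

1. emergency drill 195 days ago vs limit 180 → not met
2. fire-safety inspection 48 days ago vs limit 45 → not met
3. condition 'transports children' holds; playground equipment inspection 76 days ago vs limit 60 → not met
4. abuse-and-molestation coverage $210,000 ≥ $200,000 → met
5. children per supervising staff member 9 > 6 → not met
6. lead-paint assessment 323 days ago vs limit 270 → not met
7. unresolved licensing deficiencies 5 > 2 → not met
8. daily sign-in log absent → not met
9. water-quality test 18 days ago vs limit 30 → met
10. staff background re-check 123 days ago vs limit 90 → not met
11. staff certified in CPR 2 < 3 → not met
Not met: 1, 2, 3, 5, 6, 7, 8, 10, 11

1, 2, 3, 5, 6, 7, 8, 10, 11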